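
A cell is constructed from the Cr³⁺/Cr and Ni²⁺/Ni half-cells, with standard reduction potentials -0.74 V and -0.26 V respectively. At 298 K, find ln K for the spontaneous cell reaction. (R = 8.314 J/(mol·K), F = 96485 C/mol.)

E°_cell = -0.26 − (-0.74) = 0.48 V, with n = 6 electrons transferred.
At equilibrium E = 0, so the Nernst equation gives ln K = nFE°/RT = (6)(96485)(0.48)/((8.314)(298)) = 112.16.

ln K = 112.2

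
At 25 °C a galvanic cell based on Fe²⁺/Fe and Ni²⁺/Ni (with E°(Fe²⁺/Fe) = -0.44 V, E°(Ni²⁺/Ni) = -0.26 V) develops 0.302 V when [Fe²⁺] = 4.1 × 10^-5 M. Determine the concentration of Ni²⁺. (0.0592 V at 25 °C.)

From the Nernst equation, log Q = n(E° − E)/0.0592 = 2(0.18 − 0.302)/0.0592 = -4.122, so Q = 7.56 × 10^-5.
With Q = [Fe²⁺]/[Ni²⁺] and the known concentrations, [Ni²⁺] in the denominator gives [Ni²⁺] = 0.54 M.

0.54 M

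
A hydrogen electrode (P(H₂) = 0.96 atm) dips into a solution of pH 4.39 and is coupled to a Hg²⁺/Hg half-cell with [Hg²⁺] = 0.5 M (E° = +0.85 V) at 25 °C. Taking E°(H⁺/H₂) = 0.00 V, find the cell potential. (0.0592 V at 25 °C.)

1.10 V

The Hg²⁺/Hg couple is the cathode, so E°_cell = 0.85 V; n = 2.
[H⁺] = 10^(−4.39) = 4.1 × 10^-5 M, and Q = [H⁺]^2 / ([Hg²⁺]·P(H₂)) = 3.46 × 10^-9.
E = E° − (0.0592/2) log Q = 0.85 − (0.0592/2)(-8.461) = 1.100 V.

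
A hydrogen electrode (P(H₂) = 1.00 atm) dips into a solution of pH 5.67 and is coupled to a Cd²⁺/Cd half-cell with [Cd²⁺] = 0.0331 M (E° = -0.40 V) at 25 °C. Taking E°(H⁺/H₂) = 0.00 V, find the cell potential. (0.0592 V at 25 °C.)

0.11 V

The hydrogen couple is the cathode, so E°_cell = 0.40 V; n = 2.
[H⁺] = 10^(−5.67) = 2.1 × 10^-6 M, and Q = [Cd²⁺]·P(H₂) / [H⁺]^2 = 7.24 × 10^9.
E = E° − (0.0592/2) log Q = 0.40 − (0.0592/2)(9.860) = 0.108 V.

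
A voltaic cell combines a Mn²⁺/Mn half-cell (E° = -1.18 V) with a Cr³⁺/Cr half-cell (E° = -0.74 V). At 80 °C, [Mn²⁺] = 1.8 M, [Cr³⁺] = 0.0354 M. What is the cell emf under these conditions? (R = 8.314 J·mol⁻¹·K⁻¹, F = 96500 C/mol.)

0.397 V

The Cr³⁺/Cr couple has the higher reduction potential and acts as the cathode, so E°_cell = -0.74 − (-1.18) = 0.44 V.
Balancing electrons gives n = 6; the reaction quotient is Q = [Mn²⁺]^3/[Cr³⁺]^2 = 4650.
E = E° − (RT/nF) ln Q = 0.44 − (8.314×353)/(6×96500) × (8.445) = 0.440 − 0.043 = 0.397 V.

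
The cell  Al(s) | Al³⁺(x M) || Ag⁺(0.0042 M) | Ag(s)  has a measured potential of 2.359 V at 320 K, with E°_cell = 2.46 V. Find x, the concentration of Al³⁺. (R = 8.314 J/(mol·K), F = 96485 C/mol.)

0.0044 M

From the Nernst equation, ln Q = nF(E° − E)/RT = 3×96485×(2.46 − 2.359)/(8.314×320) = 10.989, so Q = 5.92 × 10^4.
With Q = [Al³⁺]/[Ag⁺]^3 and the known concentrations, [Al³⁺] in the numerator gives [Al³⁺] = 0.0044 M.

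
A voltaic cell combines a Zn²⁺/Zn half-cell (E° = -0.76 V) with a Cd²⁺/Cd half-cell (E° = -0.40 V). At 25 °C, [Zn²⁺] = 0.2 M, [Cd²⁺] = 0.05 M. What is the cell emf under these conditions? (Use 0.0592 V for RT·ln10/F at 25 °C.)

The Cd²⁺/Cd couple has the higher reduction potential and acts as the cathode, so E°_cell = -0.40 − (-0.76) = 0.36 V.
Balancing electrons gives n = 2; the reaction quotient is Q = [Zn²⁺]/[Cd²⁺] = 4.00.
At 25 °C, E = E° − (0.0592/n) log Q = 0.36 − (0.0592/2)(0.602) = 0.360 − 0.018 = 0.342 V.

0.342 V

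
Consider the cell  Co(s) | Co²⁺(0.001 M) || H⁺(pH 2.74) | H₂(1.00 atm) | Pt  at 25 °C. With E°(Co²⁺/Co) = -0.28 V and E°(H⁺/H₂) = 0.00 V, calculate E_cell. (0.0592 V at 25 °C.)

The hydrogen couple is the cathode, so E°_cell = 0.28 V; n = 2.
[H⁺] = 10^(−2.74) = 0.0018 M, and Q = [Co²⁺]·P(H₂) / [H⁺]^2 = 302.
E = E° − (0.0592/2) log Q = 0.28 − (0.0592/2)(2.480) = 0.207 V.

0.21 V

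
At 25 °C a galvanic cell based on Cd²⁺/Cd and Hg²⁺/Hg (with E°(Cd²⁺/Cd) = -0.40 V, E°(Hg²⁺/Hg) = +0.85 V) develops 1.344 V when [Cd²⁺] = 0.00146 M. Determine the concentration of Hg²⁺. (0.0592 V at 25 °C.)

From the Nernst equation, log Q = n(E° − E)/0.0592 = 2(1.25 − 1.344)/0.0592 = -3.176, so Q = 6.67 × 10^-4.
With Q = [Cd²⁺]/[Hg²⁺] and the known concentrations, [Hg²⁺] in the denominator gives [Hg²⁺] = 2.2 M.

2.2 M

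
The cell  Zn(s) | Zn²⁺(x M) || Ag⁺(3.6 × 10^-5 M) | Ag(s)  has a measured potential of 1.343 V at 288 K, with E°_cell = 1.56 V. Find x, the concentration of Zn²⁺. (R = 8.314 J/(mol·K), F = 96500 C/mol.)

0.051 M

From the Nernst equation, ln Q = nF(E° − E)/RT = 2×96500×(1.56 − 1.343)/(8.314×288) = 17.491, so Q = 3.95 × 10^7.
With Q = [Zn²⁺]/[Ag⁺]^2 and the known concentrations, [Zn²⁺] in the numerator gives [Zn²⁺] = 0.051 M.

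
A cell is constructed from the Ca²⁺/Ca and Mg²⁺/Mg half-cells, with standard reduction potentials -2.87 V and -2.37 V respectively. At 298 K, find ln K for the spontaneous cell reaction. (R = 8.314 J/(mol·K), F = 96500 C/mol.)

ln K = 38.9

E°_cell = -2.37 − (-2.87) = 0.50 V, with n = 2 electrons transferred.
At equilibrium E = 0, so the Nernst equation gives ln K = nFE°/RT = (2)(96500)(0.50)/((8.314)(298)) = 38.95.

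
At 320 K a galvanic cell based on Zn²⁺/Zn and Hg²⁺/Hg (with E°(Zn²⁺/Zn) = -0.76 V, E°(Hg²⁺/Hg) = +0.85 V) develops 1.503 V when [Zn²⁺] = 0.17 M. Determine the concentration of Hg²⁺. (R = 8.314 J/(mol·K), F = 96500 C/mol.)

7.2 × 10^-5 M

From the Nernst equation, ln Q = nF(E° − E)/RT = 2×96500×(1.61 − 1.503)/(8.314×320) = 7.762, so Q = 2350.
With Q = [Zn²⁺]/[Hg²⁺] and the known concentrations, [Hg²⁺] in the denominator gives [Hg²⁺] = 7.2 × 10^-5 M.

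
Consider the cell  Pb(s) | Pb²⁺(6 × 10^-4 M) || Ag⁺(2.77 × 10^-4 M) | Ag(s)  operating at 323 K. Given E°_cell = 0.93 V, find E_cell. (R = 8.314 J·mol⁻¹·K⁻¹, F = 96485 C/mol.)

Balancing electrons gives n = 2; the reaction quotient is Q = [Pb²⁺]/[Ag⁺]^2 = 7820.
E = E° − (RT/nF) ln Q = 0.93 − (8.314×323)/(2×96485) × (8.964) = 0.930 − 0.125 = 0.805 V.

0.805 V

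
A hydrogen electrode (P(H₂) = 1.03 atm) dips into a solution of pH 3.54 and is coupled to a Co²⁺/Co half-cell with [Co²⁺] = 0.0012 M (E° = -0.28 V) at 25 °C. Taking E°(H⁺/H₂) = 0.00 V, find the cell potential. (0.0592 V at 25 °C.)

The hydrogen couple is the cathode, so E°_cell = 0.28 V; n = 2.
[H⁺] = 10^(−3.54) = 2.9 × 10^-4 M, and Q = [Co²⁺]·P(H₂) / [H⁺]^2 = 1.49 × 10^4.
E = E° − (0.0592/2) log Q = 0.28 − (0.0592/2)(4.172) = 0.157 V.

0.16 V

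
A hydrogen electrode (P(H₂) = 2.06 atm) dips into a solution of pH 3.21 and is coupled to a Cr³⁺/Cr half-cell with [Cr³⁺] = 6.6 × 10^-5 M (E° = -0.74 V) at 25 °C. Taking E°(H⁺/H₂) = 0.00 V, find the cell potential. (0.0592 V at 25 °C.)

The hydrogen couple is the cathode, so E°_cell = 0.74 V; n = 6.
[H⁺] = 10^(−3.21) = 6.2 × 10^-4 M, and Q = [Cr³⁺]^2·P(H₂)^3 / [H⁺]^6 = 6.93 × 10^11.
E = E° − (0.0592/6) log Q = 0.74 − (0.0592/6)(11.841) = 0.623 V.

0.62 V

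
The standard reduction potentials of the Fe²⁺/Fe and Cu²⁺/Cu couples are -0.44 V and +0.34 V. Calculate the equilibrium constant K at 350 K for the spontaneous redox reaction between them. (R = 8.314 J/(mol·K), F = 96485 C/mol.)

2.9 × 10^22

E°_cell = +0.34 − (-0.44) = 0.78 V, with n = 2 electrons transferred.
At equilibrium E = 0, so the Nernst equation gives ln K = nFE°/RT = (2)(96485)(0.78)/((8.314)(350)) = 51.73.
K = e^51.73 = 2.9 × 10^22.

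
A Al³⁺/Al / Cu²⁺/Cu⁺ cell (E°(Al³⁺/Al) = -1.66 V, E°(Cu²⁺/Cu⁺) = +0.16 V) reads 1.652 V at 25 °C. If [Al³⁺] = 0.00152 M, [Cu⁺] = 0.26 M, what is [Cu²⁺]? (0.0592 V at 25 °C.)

4.3 × 10^-5 M

From the Nernst equation, log Q = n(E° − E)/0.0592 = 3(1.82 − 1.652)/0.0592 = 8.514, so Q = 3.26 × 10^8.
With Q = [Al³⁺]·[Cu⁺]^3/[Cu²⁺]^3 and the known concentrations, [Cu²⁺]^3 in the denominator gives [Cu²⁺] = 4.3 × 10^-5 M.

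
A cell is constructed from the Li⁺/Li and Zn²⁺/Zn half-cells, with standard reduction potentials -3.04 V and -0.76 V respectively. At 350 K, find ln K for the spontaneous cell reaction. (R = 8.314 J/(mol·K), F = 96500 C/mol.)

ln K = 151.2

E°_cell = -0.76 − (-3.04) = 2.28 V, with n = 2 electrons transferred.
At equilibrium E = 0, so the Nernst equation gives ln K = nFE°/RT = (2)(96500)(2.28)/((8.314)(350)) = 151.22.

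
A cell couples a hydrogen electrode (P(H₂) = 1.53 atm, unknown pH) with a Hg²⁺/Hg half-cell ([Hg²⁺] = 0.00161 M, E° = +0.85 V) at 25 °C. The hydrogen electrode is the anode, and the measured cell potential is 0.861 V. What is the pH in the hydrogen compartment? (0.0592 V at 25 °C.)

pH = 1.49

E°_cell = 0.85 V and n = 2.
log Q = n(E° − E)/0.0592 = 2×(0.85 − 0.861)/0.0592 = -0.372.
With Q = [H⁺]^2 / ([Hg²⁺]·P(H₂)), solving for [H⁺] gives log[H⁺] = -1.490, so pH = 1.49.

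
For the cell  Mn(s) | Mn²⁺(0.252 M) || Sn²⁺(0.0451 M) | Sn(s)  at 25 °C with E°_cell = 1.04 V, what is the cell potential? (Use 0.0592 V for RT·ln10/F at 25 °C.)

Balancing electrons gives n = 2; the reaction quotient is Q = [Mn²⁺]/[Sn²⁺] = 5.59.
At 25 °C, E = E° − (0.0592/n) log Q = 1.04 − (0.0592/2)(0.747) = 1.040 − 0.022 = 1.018 V.

1.02 V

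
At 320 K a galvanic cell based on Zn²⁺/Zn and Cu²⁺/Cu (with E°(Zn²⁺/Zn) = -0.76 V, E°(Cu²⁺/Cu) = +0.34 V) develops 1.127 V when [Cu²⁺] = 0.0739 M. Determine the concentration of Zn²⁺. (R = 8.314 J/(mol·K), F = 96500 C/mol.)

0.01 M

From the Nernst equation, ln Q = nF(E° − E)/RT = 2×96500×(1.10 − 1.127)/(8.314×320) = -1.959, so Q = 0.141.
With Q = [Zn²⁺]/[Cu²⁺] and the known concentrations, [Zn²⁺] in the numerator gives [Zn²⁺] = 0.01 M.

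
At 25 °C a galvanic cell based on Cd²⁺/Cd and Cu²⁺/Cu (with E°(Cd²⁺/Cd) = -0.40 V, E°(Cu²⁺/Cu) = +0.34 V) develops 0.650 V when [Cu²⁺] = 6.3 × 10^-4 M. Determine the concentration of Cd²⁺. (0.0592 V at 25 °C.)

0.69 M

From the Nernst equation, log Q = n(E° − E)/0.0592 = 2(0.74 − 0.650)/0.0592 = 3.041, so Q = 1100.
With Q = [Cd²⁺]/[Cu²⁺] and the known concentrations, [Cd²⁺] in the numerator gives [Cd²⁺] = 0.69 M.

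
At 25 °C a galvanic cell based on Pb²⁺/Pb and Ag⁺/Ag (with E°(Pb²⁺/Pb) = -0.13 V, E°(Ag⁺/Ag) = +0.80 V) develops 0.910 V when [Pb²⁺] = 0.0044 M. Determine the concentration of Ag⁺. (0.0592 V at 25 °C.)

0.03 M

From the Nernst equation, log Q = n(E° − E)/0.0592 = 2(0.93 − 0.910)/0.0592 = 0.676, so Q = 4.74.
With Q = [Pb²⁺]/[Ag⁺]^2 and the known concentrations, [Ag⁺]^2 in the denominator gives [Ag⁺] = 0.03 M.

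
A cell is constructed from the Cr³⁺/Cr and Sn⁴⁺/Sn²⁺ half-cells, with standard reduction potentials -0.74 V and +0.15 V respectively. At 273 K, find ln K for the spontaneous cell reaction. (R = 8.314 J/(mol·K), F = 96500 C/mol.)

ln K = 227.0

E°_cell = +0.15 − (-0.74) = 0.89 V, with n = 6 electrons transferred.
At equilibrium E = 0, so the Nernst equation gives ln K = nFE°/RT = (6)(96500)(0.89)/((8.314)(273)) = 227.04.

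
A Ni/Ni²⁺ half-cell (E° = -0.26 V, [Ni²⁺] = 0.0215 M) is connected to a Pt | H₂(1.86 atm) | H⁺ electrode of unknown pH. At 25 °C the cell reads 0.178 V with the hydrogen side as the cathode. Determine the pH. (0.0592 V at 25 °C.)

E°_cell = 0.26 V and n = 2.
log Q = n(E° − E)/0.0592 = 2×(0.26 − 0.178)/0.0592 = 2.770.
With Q = [Ni²⁺]·P(H₂) / [H⁺]^2, solving for [H⁺] gives log[H⁺] = -2.084, so pH = 2.08.

pH = 2.08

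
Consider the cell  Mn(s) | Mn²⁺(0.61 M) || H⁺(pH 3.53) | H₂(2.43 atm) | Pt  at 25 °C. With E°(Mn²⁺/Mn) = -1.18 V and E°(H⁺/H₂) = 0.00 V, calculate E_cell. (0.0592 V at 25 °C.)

The hydrogen couple is the cathode, so E°_cell = 1.18 V; n = 2.
[H⁺] = 10^(−3.53) = 3 × 10^-4 M, and Q = [Mn²⁺]·P(H₂) / [H⁺]^2 = 1.7 × 10^7.
E = E° − (0.0592/2) log Q = 1.18 − (0.0592/2)(7.231) = 0.966 V.

0.97 V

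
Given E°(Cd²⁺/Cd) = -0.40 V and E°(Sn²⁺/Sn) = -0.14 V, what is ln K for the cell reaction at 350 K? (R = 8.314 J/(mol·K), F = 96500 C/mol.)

E°_cell = -0.14 − (-0.40) = 0.26 V, with n = 2 electrons transferred.
At equilibrium E = 0, so the Nernst equation gives ln K = nFE°/RT = (2)(96500)(0.26)/((8.314)(350)) = 17.24.

ln K = 17.2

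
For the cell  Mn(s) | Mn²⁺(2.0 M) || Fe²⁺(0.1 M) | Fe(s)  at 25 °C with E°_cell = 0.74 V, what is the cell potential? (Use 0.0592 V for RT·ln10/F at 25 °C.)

Balancing electrons gives n = 2; the reaction quotient is Q = [Mn²⁺]/[Fe²⁺] = 20.0.
At 25 °C, E = E° − (0.0592/n) log Q = 0.74 − (0.0592/2)(1.301) = 0.740 − 0.039 = 0.701 V.

0.701 V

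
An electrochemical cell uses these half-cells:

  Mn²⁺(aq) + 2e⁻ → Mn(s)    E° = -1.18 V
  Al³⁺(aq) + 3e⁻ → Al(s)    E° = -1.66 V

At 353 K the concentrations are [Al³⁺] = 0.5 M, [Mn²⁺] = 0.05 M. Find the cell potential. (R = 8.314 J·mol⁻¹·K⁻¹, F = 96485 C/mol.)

The Mn²⁺/Mn couple has the higher reduction potential and acts as the cathode, so E°_cell = -1.18 − (-1.66) = 0.48 V.
Balancing electrons gives n = 6; the reaction quotient is Q = [Al³⁺]^2/[Mn²⁺]^3 = 2000.
E = E° − (RT/nF) ln Q = 0.48 − (8.314×353)/(6×96485) × (7.601) = 0.480 − 0.039 = 0.441 V.

0.441 V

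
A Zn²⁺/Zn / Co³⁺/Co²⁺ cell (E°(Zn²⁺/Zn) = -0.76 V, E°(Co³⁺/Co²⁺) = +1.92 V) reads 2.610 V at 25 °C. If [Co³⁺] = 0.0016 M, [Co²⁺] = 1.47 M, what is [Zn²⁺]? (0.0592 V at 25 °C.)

2.7 × 10^-4 M

From the Nernst equation, log Q = n(E° − E)/0.0592 = 2(2.68 − 2.610)/0.0592 = 2.365, so Q = 232.
With Q = [Zn²⁺]·[Co²⁺]^2/[Co³⁺]^2 and the known concentrations, [Zn²⁺] in the numerator gives [Zn²⁺] = 2.7 × 10^-4 M.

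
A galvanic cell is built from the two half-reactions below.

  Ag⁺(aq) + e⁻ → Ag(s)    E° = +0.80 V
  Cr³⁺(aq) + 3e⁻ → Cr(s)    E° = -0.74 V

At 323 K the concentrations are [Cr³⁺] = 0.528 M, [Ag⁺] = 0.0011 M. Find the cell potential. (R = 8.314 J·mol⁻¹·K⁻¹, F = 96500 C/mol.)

1.36 V

The Ag⁺/Ag couple has the higher reduction potential and acts as the cathode, so E°_cell = +0.80 − (-0.74) = 1.54 V.
Balancing electrons gives n = 3; the reaction quotient is Q = [Cr³⁺]/[Ag⁺]^3 = 3.97 × 10^8.
E = E° − (RT/nF) ln Q = 1.54 − (8.314×323)/(3×96500) × (19.799) = 1.540 − 0.184 = 1.356 V.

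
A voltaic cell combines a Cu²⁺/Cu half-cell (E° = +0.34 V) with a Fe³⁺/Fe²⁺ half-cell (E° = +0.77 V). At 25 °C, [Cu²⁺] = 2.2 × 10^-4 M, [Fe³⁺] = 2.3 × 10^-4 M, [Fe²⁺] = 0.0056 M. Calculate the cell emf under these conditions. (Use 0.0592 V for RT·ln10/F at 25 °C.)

0.456 V

The Fe³⁺/Fe²⁺ couple has the higher reduction potential and acts as the cathode, so E°_cell = +0.77 − (+0.34) = 0.43 V.
Balancing electrons gives n = 2; the reaction quotient is Q = [Cu²⁺]·[Fe²⁺]^2/[Fe³⁺]^2 = 0.130.
At 25 °C, E = E° − (0.0592/n) log Q = 0.43 − (0.0592/2)(-0.885) = 0.430 + 0.026 = 0.456 V.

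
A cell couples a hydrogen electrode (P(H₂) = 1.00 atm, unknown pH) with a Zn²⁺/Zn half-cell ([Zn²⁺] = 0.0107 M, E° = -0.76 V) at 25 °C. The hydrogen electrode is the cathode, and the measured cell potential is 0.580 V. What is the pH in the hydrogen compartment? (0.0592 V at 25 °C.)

pH = 4.03

E°_cell = 0.76 V and n = 2.
log Q = n(E° − E)/0.0592 = 2×(0.76 − 0.580)/0.0592 = 6.081.
With Q = [Zn²⁺]·P(H₂) / [H⁺]^2, solving for [H⁺] gives log[H⁺] = -4.026, so pH = 4.03.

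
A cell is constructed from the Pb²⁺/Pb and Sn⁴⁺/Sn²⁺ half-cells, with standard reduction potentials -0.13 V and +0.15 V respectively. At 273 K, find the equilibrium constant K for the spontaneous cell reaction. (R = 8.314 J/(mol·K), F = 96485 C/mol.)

2.2 × 10^10

E°_cell = +0.15 − (-0.13) = 0.28 V, with n = 2 electrons transferred.
At equilibrium E = 0, so the Nernst equation gives ln K = nFE°/RT = (2)(96485)(0.28)/((8.314)(273)) = 23.81.
K = e^23.81 = 2.2 × 10^10.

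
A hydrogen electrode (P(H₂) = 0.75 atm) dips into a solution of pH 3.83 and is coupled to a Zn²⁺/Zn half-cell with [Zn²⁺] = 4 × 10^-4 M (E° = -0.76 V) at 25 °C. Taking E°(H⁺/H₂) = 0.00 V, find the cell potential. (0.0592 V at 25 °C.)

0.64 V

The hydrogen couple is the cathode, so E°_cell = 0.76 V; n = 2.
[H⁺] = 10^(−3.83) = 1.5 × 10^-4 M, and Q = [Zn²⁺]·P(H₂) / [H⁺]^2 = 1.37 × 10^4.
E = E° − (0.0592/2) log Q = 0.76 − (0.0592/2)(4.137) = 0.638 V.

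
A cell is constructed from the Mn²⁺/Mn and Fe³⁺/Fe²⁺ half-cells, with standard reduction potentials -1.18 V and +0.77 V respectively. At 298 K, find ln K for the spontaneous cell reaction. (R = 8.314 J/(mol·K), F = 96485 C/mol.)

ln K = 151.9

E°_cell = +0.77 − (-1.18) = 1.95 V, with n = 2 electrons transferred.
At equilibrium E = 0, so the Nernst equation gives ln K = nFE°/RT = (2)(96485)(1.95)/((8.314)(298)) = 151.88.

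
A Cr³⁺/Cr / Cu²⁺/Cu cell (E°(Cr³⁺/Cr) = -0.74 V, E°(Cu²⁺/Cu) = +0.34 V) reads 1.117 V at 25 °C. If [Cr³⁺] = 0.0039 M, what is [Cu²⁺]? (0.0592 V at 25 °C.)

From the Nernst equation, log Q = n(E° − E)/0.0592 = 6(1.08 − 1.117)/0.0592 = -3.750, so Q = 1.78 × 10^-4.
With Q = [Cr³⁺]^2/[Cu²⁺]^3 and the known concentrations, [Cu²⁺]^3 in the denominator gives [Cu²⁺] = 0.44 M.

0.44 M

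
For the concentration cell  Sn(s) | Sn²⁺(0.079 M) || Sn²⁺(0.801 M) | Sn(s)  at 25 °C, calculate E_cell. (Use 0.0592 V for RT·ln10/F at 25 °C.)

Both half-cells are Sn²⁺/Sn, so E°_cell = 0. The concentrated side is the cathode; the cell reaction moves Sn²⁺ from high to low concentration with n = 2.
Q = [Sn²⁺]_dilute/[Sn²⁺]_conc = 0.079/0.801 = 0.0986.
E = 0 − (0.0592/2) log Q = −(0.0592/2)(-1.006) = 0.0298 V.

0.030 V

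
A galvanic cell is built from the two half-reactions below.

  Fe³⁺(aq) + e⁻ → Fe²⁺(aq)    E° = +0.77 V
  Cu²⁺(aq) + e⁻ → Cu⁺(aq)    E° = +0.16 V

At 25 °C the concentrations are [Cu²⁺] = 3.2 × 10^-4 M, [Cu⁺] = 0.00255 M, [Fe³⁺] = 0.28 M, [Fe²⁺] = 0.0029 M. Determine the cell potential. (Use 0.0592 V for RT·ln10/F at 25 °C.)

The Fe³⁺/Fe²⁺ couple has the higher reduction potential and acts as the cathode, so E°_cell = +0.77 − (+0.16) = 0.61 V.
Balancing electrons gives n = 1; the reaction quotient is Q = [Cu²⁺]·[Fe²⁺]/([Cu⁺]·[Fe³⁺]) = 0.00130.
At 25 °C, E = E° − (0.0592/n) log Q = 0.61 − (0.0592/1)(-2.886) = 0.610 + 0.171 = 0.781 V.

0.781 V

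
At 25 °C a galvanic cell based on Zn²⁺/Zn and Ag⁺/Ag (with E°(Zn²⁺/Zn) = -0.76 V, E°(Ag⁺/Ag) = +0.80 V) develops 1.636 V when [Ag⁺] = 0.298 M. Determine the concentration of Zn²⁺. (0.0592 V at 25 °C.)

2.4 × 10^-4 M

From the Nernst equation, log Q = n(E° − E)/0.0592 = 2(1.56 − 1.636)/0.0592 = -2.568, so Q = 0.00271.
With Q = [Zn²⁺]/[Ag⁺]^2 and the known concentrations, [Zn²⁺] in the numerator gives [Zn²⁺] = 2.4 × 10^-4 M.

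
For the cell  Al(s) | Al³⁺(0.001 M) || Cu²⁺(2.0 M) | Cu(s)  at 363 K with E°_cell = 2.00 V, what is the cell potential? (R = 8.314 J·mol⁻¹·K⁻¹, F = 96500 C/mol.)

Balancing electrons gives n = 6; the reaction quotient is Q = [Al³⁺]^2/[Cu²⁺]^3 = 1.25 × 10^-7.
E = E° − (RT/nF) ln Q = 2.00 − (8.314×363)/(6×96500) × (-15.895) = 2.000 + 0.083 = 2.083 V.

2.08 V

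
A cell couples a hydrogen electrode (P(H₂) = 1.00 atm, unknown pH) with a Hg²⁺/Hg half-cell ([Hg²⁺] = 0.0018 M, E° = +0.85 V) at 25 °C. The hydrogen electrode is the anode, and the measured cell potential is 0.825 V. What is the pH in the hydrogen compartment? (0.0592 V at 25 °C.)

E°_cell = 0.85 V and n = 2.
log Q = n(E° − E)/0.0592 = 2×(0.85 − 0.825)/0.0592 = 0.845.
With Q = [H⁺]^2 / ([Hg²⁺]·P(H₂)), solving for [H⁺] gives log[H⁺] = -0.950, so pH = 0.95.

pH = 0.95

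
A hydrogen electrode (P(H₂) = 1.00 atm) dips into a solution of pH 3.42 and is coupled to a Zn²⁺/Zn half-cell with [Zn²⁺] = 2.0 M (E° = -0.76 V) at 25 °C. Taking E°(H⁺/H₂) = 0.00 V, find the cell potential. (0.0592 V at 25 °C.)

0.55 V

The hydrogen couple is the cathode, so E°_cell = 0.76 V; n = 2.
[H⁺] = 10^(−3.42) = 3.8 × 10^-4 M, and Q = [Zn²⁺]·P(H₂) / [H⁺]^2 = 1.38 × 10^7.
E = E° − (0.0592/2) log Q = 0.76 − (0.0592/2)(7.141) = 0.549 V.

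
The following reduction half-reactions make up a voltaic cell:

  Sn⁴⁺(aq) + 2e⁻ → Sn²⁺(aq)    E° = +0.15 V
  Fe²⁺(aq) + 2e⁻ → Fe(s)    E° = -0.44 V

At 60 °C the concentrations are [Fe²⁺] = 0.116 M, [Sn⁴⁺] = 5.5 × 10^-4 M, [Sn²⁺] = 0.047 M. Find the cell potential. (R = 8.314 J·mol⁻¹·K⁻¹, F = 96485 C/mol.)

0.557 V

The Sn⁴⁺/Sn²⁺ couple has the higher reduction potential and acts as the cathode, so E°_cell = +0.15 − (-0.44) = 0.59 V.
Balancing electrons gives n = 2; the reaction quotient is Q = [Fe²⁺]·[Sn²⁺]/[Sn⁴⁺] = 9.91.
E = E° − (RT/nF) ln Q = 0.59 − (8.314×333)/(2×96485) × (2.294) = 0.590 − 0.033 = 0.557 V.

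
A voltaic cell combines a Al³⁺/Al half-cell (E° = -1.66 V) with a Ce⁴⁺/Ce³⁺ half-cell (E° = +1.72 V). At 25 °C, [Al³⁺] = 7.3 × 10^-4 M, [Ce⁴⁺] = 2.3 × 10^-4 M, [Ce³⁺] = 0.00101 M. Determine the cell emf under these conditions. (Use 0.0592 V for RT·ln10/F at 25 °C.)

3.40 V

The Ce⁴⁺/Ce³⁺ couple has the higher reduction potential and acts as the cathode, so E°_cell = +1.72 − (-1.66) = 3.38 V.
Balancing electrons gives n = 3; the reaction quotient is Q = [Al³⁺]·[Ce³⁺]^3/[Ce⁴⁺]^3 = 0.0618.
At 25 °C, E = E° − (0.0592/n) log Q = 3.38 − (0.0592/3)(-1.209) = 3.380 + 0.024 = 3.404 V.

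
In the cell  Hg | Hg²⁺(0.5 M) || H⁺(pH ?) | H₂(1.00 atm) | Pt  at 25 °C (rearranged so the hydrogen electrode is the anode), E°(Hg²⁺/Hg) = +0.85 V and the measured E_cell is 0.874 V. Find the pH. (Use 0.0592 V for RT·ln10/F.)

pH = 0.56

E°_cell = 0.85 V and n = 2.
log Q = n(E° − E)/0.0592 = 2×(0.85 − 0.874)/0.0592 = -0.811.
With Q = [H⁺]^2 / ([Hg²⁺]·P(H₂)), solving for [H⁺] gives log[H⁺] = -0.556, so pH = 0.56.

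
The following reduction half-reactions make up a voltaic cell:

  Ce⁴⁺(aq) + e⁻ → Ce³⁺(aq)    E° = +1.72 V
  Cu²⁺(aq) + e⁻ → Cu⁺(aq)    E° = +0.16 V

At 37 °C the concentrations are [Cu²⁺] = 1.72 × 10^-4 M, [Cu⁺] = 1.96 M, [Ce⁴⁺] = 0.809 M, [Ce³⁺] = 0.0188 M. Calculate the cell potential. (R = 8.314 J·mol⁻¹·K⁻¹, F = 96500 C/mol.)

1.91 V

The Ce⁴⁺/Ce³⁺ couple has the higher reduction potential and acts as the cathode, so E°_cell = +1.72 − (+0.16) = 1.56 V.
Balancing electrons gives n = 1; the reaction quotient is Q = [Cu²⁺]·[Ce³⁺]/([Cu⁺]·[Ce⁴⁺]) = 2.04 × 10^-6.
E = E° − (RT/nF) ln Q = 1.56 − (8.314×310)/(1×96500) × (-13.103) = 1.560 + 0.350 = 1.910 V.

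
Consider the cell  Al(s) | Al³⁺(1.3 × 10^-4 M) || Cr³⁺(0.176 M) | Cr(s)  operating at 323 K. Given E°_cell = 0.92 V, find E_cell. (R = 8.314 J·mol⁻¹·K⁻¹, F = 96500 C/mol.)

Balancing electrons gives n = 3; the reaction quotient is Q = [Al³⁺]/[Cr³⁺] = 7.39 × 10^-4.
E = E° − (RT/nF) ln Q = 0.92 − (8.314×323)/(3×96500) × (-7.211) = 0.920 + 0.067 = 0.987 V.

0.987 V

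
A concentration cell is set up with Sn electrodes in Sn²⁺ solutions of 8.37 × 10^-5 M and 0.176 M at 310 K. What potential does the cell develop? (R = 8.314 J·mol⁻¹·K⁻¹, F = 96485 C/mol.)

Both half-cells are Sn²⁺/Sn, so E°_cell = 0. The concentrated side is the cathode; the cell reaction moves Sn²⁺ from high to low concentration with n = 2.
Q = [Sn²⁺]_dilute/[Sn²⁺]_conc = 8.37 × 10^-5/0.176 = 4.76 × 10^-4.
E = 0 − (RT/nF) ln Q = −((8.314×310)/(2×96485))(-7.651) = 0.1022 V.

0.10 V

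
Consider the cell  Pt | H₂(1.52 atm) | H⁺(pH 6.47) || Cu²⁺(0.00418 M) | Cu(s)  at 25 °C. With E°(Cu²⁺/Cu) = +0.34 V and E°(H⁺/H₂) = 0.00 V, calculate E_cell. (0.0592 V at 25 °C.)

The Cu²⁺/Cu couple is the cathode, so E°_cell = 0.34 V; n = 2.
[H⁺] = 10^(−6.47) = 3.4 × 10^-7 M, and Q = [H⁺]^2 / ([Cu²⁺]·P(H₂)) = 1.81 × 10^-11.
E = E° − (0.0592/2) log Q = 0.34 − (0.0592/2)(-10.743) = 0.658 V.

0.66 V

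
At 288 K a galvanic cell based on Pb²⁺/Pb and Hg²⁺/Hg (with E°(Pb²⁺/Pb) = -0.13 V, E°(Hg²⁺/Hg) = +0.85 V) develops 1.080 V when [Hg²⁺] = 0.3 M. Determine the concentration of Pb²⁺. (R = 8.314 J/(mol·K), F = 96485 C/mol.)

9.5 × 10^-5 M

From the Nernst equation, ln Q = nF(E° − E)/RT = 2×96485×(0.98 − 1.080)/(8.314×288) = -8.059, so Q = 3.16 × 10^-4.
With Q = [Pb²⁺]/[Hg²⁺] and the known concentrations, [Pb²⁺] in the numerator gives [Pb²⁺] = 9.5 × 10^-5 M.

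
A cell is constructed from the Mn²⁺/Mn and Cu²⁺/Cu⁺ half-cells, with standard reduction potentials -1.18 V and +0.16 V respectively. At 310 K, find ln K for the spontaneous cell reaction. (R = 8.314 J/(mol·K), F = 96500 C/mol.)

E°_cell = +0.16 − (-1.18) = 1.34 V, with n = 2 electrons transferred.
At equilibrium E = 0, so the Nernst equation gives ln K = nFE°/RT = (2)(96500)(1.34)/((8.314)(310)) = 100.34.

ln K = 100.3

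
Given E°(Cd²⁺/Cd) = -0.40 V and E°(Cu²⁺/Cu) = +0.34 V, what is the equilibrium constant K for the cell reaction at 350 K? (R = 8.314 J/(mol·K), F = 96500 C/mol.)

2.1 × 10^21

E°_cell = +0.34 − (-0.40) = 0.74 V, with n = 2 electrons transferred.
At equilibrium E = 0, so the Nernst equation gives ln K = nFE°/RT = (2)(96500)(0.74)/((8.314)(350)) = 49.08.
K = e^49.08 = 2.1 × 10^21.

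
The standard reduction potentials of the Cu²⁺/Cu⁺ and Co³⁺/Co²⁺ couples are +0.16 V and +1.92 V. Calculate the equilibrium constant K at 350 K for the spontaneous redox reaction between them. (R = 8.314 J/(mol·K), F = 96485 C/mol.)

E°_cell = +1.92 − (+0.16) = 1.76 V, with n = 1 electron transferred.
At equilibrium E = 0, so the Nernst equation gives ln K = nFE°/RT = (1)(96485)(1.76)/((8.314)(350)) = 58.36.
K = e^58.36 = 2.2 × 10^25.

2.2 × 10^25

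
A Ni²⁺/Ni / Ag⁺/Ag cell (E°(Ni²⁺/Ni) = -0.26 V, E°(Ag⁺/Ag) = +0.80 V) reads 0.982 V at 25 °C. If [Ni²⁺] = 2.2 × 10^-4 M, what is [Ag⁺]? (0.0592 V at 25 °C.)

From the Nernst equation, log Q = n(E° − E)/0.0592 = 2(1.06 − 0.982)/0.0592 = 2.635, so Q = 432.
With Q = [Ni²⁺]/[Ag⁺]^2 and the known concentrations, [Ag⁺]^2 in the denominator gives [Ag⁺] = 7.1 × 10^-4 M.

7.1 × 10^-4 M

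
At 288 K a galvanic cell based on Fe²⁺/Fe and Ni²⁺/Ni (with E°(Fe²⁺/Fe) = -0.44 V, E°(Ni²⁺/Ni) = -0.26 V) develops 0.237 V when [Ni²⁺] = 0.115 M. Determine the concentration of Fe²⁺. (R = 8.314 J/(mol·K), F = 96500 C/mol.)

0.0012 M

From the Nernst equation, ln Q = nF(E° − E)/RT = 2×96500×(0.18 − 0.237)/(8.314×288) = -4.594, so Q = 0.0101.
With Q = [Fe²⁺]/[Ni²⁺] and the known concentrations, [Fe²⁺] in the numerator gives [Fe²⁺] = 0.0012 M.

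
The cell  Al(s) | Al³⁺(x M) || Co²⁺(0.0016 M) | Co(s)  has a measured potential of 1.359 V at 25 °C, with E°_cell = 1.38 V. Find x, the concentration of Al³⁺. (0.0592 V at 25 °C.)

7.4 × 10^-4 M

From the Nernst equation, log Q = n(E° − E)/0.0592 = 6(1.38 − 1.359)/0.0592 = 2.128, so Q = 134.
With Q = [Al³⁺]^2/[Co²⁺]^3 and the known concentrations, [Al³⁺]^2 in the numerator gives [Al³⁺] = 7.4 × 10^-4 M.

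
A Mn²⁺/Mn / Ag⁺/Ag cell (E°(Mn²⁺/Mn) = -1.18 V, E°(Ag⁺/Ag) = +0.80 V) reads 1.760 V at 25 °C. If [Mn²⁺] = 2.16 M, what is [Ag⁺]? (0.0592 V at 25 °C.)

From the Nernst equation, log Q = n(E° − E)/0.0592 = 2(1.98 − 1.760)/0.0592 = 7.432, so Q = 2.71 × 10^7.
With Q = [Mn²⁺]/[Ag⁺]^2 and the known concentrations, [Ag⁺]^2 in the denominator gives [Ag⁺] = 2.8 × 10^-4 M.

2.8 × 10^-4 M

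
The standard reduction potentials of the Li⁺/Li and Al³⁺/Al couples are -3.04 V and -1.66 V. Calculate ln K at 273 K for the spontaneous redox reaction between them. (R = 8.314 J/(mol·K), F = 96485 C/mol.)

E°_cell = -1.66 − (-3.04) = 1.38 V, with n = 3 electrons transferred.
At equilibrium E = 0, so the Nernst equation gives ln K = nFE°/RT = (3)(96485)(1.38)/((8.314)(273)) = 175.99.

ln K = 176.0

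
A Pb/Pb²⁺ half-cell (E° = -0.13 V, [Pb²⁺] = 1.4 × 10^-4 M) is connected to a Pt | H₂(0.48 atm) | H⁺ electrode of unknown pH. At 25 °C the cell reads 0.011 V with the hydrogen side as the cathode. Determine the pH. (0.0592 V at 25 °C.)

E°_cell = 0.13 V and n = 2.
log Q = n(E° − E)/0.0592 = 2×(0.13 − 0.011)/0.0592 = 4.020.
With Q = [Pb²⁺]·P(H₂) / [H⁺]^2, solving for [H⁺] gives log[H⁺] = -4.096, so pH = 4.10.

pH = 4.10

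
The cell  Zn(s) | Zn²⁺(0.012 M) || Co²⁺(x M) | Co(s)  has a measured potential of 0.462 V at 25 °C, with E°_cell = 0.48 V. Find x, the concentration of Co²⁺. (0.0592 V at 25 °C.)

From the Nernst equation, log Q = n(E° − E)/0.0592 = 2(0.48 − 0.462)/0.0592 = 0.608, so Q = 4.06.
With Q = [Zn²⁺]/[Co²⁺] and the known concentrations, [Co²⁺] in the denominator gives [Co²⁺] = 0.003 M.

0.003 M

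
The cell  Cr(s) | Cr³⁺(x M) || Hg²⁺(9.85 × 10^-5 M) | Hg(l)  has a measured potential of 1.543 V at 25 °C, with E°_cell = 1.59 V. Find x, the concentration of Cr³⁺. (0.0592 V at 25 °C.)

2.4 × 10^-4 M

From the Nernst equation, log Q = n(E° − E)/0.0592 = 6(1.59 − 1.543)/0.0592 = 4.764, so Q = 5.8 × 10^4.
With Q = [Cr³⁺]^2/[Hg²⁺]^3 and the known concentrations, [Cr³⁺]^2 in the numerator gives [Cr³⁺] = 2.4 × 10^-4 M.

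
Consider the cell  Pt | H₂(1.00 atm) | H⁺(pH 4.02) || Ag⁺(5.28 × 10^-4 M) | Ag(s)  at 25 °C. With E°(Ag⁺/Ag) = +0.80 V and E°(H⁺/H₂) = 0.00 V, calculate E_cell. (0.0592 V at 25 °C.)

The Ag⁺/Ag couple is the cathode, so E°_cell = 0.80 V; n = 2.
[H⁺] = 10^(−4.02) = 9.5 × 10^-5 M, and Q = [H⁺]^2 / ([Ag⁺]^2·P(H₂)) = 0.0327.
E = E° − (0.0592/2) log Q = 0.80 − (0.0592/2)(-1.485) = 0.844 V.

0.84 V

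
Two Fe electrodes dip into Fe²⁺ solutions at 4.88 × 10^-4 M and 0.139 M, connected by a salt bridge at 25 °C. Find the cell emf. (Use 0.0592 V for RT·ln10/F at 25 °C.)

Both half-cells are Fe²⁺/Fe, so E°_cell = 0. The concentrated side is the cathode; the cell reaction moves Fe²⁺ from high to low concentration with n = 2.
Q = [Fe²⁺]_dilute/[Fe²⁺]_conc = 4.88 × 10^-4/0.139 = 0.00351.
E = 0 − (0.0592/2) log Q = −(0.0592/2)(-2.455) = 0.0727 V.

0.073 V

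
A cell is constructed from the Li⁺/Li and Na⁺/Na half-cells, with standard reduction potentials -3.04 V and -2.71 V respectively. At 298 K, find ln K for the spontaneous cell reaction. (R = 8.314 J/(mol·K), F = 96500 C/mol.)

ln K = 12.9

E°_cell = -2.71 − (-3.04) = 0.33 V, with n = 1 electron transferred.
At equilibrium E = 0, so the Nernst equation gives ln K = nFE°/RT = (1)(96500)(0.33)/((8.314)(298)) = 12.85.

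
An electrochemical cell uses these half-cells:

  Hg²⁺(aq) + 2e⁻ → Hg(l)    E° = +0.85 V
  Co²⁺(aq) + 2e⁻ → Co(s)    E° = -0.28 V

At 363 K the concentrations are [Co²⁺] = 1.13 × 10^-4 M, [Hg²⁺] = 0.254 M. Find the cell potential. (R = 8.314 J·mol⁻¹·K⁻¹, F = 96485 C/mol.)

The Hg²⁺/Hg couple has the higher reduction potential and acts as the cathode, so E°_cell = +0.85 − (-0.28) = 1.13 V.
Balancing electrons gives n = 2; the reaction quotient is Q = [Co²⁺]/[Hg²⁺] = 4.45 × 10^-4.
E = E° − (RT/nF) ln Q = 1.13 − (8.314×363)/(2×96485) × (-7.718) = 1.130 + 0.121 = 1.251 V.

1.25 V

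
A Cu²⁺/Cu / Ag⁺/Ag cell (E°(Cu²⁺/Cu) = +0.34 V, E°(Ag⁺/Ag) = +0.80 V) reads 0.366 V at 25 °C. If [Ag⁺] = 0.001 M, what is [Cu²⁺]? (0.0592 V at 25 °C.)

From the Nernst equation, log Q = n(E° − E)/0.0592 = 2(0.46 − 0.366)/0.0592 = 3.176, so Q = 1500.
With Q = [Cu²⁺]/[Ag⁺]^2 and the known concentrations, [Cu²⁺] in the numerator gives [Cu²⁺] = 0.0015 M.

0.0015 M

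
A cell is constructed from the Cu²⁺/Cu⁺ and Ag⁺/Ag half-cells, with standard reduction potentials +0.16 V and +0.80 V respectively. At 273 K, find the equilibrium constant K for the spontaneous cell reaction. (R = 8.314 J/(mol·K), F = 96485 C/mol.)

E°_cell = +0.80 − (+0.16) = 0.64 V, with n = 1 electron transferred.
At equilibrium E = 0, so the Nernst equation gives ln K = nFE°/RT = (1)(96485)(0.64)/((8.314)(273)) = 27.21.
K = e^27.21 = 6.5 × 10^11.

6.5 × 10^11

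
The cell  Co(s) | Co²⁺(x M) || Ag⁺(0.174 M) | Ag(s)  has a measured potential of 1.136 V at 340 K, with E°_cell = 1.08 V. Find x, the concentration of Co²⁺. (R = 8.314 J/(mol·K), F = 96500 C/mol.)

6.6 × 10^-4 M

From the Nernst equation, ln Q = nF(E° − E)/RT = 2×96500×(1.08 − 1.136)/(8.314×340) = -3.823, so Q = 0.0219.
With Q = [Co²⁺]/[Ag⁺]^2 and the known concentrations, [Co²⁺] in the numerator gives [Co²⁺] = 6.6 × 10^-4 M.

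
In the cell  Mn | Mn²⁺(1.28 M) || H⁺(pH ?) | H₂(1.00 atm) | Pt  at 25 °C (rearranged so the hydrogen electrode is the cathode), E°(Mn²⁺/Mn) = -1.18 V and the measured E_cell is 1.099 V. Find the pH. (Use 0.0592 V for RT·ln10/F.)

pH = 1.31

E°_cell = 1.18 V and n = 2.
log Q = n(E° − E)/0.0592 = 2×(1.18 − 1.099)/0.0592 = 2.736.
With Q = [Mn²⁺]·P(H₂) / [H⁺]^2, solving for [H⁺] gives log[H⁺] = -1.315, so pH = 1.31.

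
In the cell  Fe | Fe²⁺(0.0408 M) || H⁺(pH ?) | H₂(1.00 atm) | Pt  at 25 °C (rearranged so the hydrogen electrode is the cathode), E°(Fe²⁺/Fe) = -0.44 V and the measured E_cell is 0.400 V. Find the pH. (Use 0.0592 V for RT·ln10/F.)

pH = 1.37

E°_cell = 0.44 V and n = 2.
log Q = n(E° − E)/0.0592 = 2×(0.44 − 0.400)/0.0592 = 1.351.
With Q = [Fe²⁺]·P(H₂) / [H⁺]^2, solving for [H⁺] gives log[H⁺] = -1.370, so pH = 1.37.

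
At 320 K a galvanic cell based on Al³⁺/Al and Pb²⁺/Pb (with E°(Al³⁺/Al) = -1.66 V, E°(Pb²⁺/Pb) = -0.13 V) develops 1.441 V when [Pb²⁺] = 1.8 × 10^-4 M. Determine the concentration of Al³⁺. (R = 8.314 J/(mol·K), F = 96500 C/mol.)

0.039 M

From the Nernst equation, ln Q = nF(E° − E)/RT = 6×96500×(1.53 − 1.441)/(8.314×320) = 19.369, so Q = 2.58 × 10^8.
With Q = [Al³⁺]^2/[Pb²⁺]^3 and the known concentrations, [Al³⁺]^2 in the numerator gives [Al³⁺] = 0.039 M.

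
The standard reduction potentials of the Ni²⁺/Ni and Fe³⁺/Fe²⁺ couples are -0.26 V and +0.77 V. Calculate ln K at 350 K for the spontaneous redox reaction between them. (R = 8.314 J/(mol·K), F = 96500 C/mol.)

ln K = 68.3

E°_cell = +0.77 − (-0.26) = 1.03 V, with n = 2 electrons transferred.
At equilibrium E = 0, so the Nernst equation gives ln K = nFE°/RT = (2)(96500)(1.03)/((8.314)(350)) = 68.32.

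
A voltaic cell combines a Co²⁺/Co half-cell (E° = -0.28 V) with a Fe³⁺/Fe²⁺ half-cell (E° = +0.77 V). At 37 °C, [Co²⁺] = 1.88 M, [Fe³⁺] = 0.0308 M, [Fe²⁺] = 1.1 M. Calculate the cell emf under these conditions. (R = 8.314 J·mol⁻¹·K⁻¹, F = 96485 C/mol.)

0.946 V

The Fe³⁺/Fe²⁺ couple has the higher reduction potential and acts as the cathode, so E°_cell = +0.77 − (-0.28) = 1.05 V.
Balancing electrons gives n = 2; the reaction quotient is Q = [Co²⁺]·[Fe²⁺]^2/[Fe³⁺]^2 = 2400.
E = E° − (RT/nF) ln Q = 1.05 − (8.314×310)/(2×96485) × (7.782) = 1.050 − 0.104 = 0.946 V.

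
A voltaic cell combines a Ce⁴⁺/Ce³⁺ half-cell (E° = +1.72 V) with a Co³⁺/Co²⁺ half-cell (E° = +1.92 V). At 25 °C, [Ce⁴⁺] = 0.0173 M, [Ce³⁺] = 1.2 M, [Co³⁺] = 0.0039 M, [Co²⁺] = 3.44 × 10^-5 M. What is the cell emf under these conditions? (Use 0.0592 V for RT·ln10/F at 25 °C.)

0.431 V

The Co³⁺/Co²⁺ couple has the higher reduction potential and acts as the cathode, so E°_cell = +1.92 − (+1.72) = 0.20 V.
Balancing electrons gives n = 1; the reaction quotient is Q = [Ce⁴⁺]·[Co²⁺]/([Ce³⁺]·[Co³⁺]) = 1.27 × 10^-4.
At 25 °C, E = E° − (0.0592/n) log Q = 0.20 − (0.0592/1)(-3.896) = 0.200 + 0.231 = 0.431 V.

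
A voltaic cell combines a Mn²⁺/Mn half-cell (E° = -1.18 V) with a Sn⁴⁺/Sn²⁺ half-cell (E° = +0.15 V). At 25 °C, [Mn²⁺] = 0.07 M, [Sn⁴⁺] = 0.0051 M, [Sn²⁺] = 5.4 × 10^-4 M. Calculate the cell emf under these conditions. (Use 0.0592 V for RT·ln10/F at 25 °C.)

The Sn⁴⁺/Sn²⁺ couple has the higher reduction potential and acts as the cathode, so E°_cell = +0.15 − (-1.18) = 1.33 V.
Balancing electrons gives n = 2; the reaction quotient is Q = [Mn²⁺]·[Sn²⁺]/[Sn⁴⁺] = 0.00741.
At 25 °C, E = E° − (0.0592/n) log Q = 1.33 − (0.0592/2)(-2.130) = 1.330 + 0.063 = 1.393 V.

1.39 V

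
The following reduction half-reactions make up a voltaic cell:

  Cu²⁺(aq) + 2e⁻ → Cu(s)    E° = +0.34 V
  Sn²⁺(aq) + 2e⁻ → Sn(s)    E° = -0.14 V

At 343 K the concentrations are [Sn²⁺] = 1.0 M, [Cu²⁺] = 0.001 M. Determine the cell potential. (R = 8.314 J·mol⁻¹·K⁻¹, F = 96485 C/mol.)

The Cu²⁺/Cu couple has the higher reduction potential and acts as the cathode, so E°_cell = +0.34 − (-0.14) = 0.48 V.
Balancing electrons gives n = 2; the reaction quotient is Q = [Sn²⁺]/[Cu²⁺] = 1000.
E = E° − (RT/nF) ln Q = 0.48 − (8.314×343)/(2×96485) × (6.908) = 0.480 − 0.102 = 0.378 V.

0.378 V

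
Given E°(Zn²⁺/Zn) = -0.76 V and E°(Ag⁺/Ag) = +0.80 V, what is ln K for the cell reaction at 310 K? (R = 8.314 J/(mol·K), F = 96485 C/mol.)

ln K = 116.8

E°_cell = +0.80 − (-0.76) = 1.56 V, with n = 2 electrons transferred.
At equilibrium E = 0, so the Nernst equation gives ln K = nFE°/RT = (2)(96485)(1.56)/((8.314)(310)) = 116.80.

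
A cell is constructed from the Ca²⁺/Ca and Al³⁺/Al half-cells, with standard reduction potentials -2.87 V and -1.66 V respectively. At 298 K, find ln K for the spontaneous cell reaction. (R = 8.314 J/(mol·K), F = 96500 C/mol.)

E°_cell = -1.66 − (-2.87) = 1.21 V, with n = 6 electrons transferred.
At equilibrium E = 0, so the Nernst equation gives ln K = nFE°/RT = (6)(96500)(1.21)/((8.314)(298)) = 282.77.

ln K = 282.8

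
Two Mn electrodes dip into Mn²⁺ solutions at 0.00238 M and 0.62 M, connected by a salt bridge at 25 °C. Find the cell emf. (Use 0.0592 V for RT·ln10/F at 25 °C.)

Both half-cells are Mn²⁺/Mn, so E°_cell = 0. The concentrated side is the cathode; the cell reaction moves Mn²⁺ from high to low concentration with n = 2.
Q = [Mn²⁺]_dilute/[Mn²⁺]_conc = 0.00238/0.62 = 0.00384.
E = 0 − (0.0592/2) log Q = −(0.0592/2)(-2.416) = 0.0715 V.

0.072 V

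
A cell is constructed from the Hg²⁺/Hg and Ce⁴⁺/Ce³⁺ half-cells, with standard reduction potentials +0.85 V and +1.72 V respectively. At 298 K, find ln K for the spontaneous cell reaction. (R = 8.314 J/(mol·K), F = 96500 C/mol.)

ln K = 67.8

E°_cell = +1.72 − (+0.85) = 0.87 V, with n = 2 electrons transferred.
At equilibrium E = 0, so the Nernst equation gives ln K = nFE°/RT = (2)(96500)(0.87)/((8.314)(298)) = 67.77.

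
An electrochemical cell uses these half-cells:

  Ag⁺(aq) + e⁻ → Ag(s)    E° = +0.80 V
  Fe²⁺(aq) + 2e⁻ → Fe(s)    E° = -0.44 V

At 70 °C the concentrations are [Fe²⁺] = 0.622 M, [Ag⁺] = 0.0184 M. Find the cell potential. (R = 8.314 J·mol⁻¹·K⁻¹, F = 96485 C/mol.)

1.13 V

The Ag⁺/Ag couple has the higher reduction potential and acts as the cathode, so E°_cell = +0.80 − (-0.44) = 1.24 V.
Balancing electrons gives n = 2; the reaction quotient is Q = [Fe²⁺]/[Ag⁺]^2 = 1840.
E = E° − (RT/nF) ln Q = 1.24 − (8.314×343)/(2×96485) × (7.516) = 1.240 − 0.111 = 1.129 V.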